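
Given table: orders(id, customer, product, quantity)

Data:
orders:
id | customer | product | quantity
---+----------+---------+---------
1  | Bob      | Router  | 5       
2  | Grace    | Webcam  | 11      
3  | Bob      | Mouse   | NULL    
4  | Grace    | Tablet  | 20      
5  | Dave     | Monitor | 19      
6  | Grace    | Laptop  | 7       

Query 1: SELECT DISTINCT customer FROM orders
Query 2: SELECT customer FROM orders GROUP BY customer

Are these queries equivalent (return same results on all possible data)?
Yes, equivalent

Both queries return: [('Bob',), ('Dave',), ('Grace',)]

Reason: Both get unique customers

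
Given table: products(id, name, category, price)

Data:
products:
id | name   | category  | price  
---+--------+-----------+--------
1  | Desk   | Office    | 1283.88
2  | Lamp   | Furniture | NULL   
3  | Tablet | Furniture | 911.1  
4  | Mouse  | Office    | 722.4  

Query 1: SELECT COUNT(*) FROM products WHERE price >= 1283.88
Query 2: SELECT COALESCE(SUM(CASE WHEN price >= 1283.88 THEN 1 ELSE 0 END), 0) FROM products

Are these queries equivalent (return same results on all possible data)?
Yes, equivalent

Both queries return: [(1,)]

Reason: COUNT with WHERE vs conditional SUM (COALESCE handles empty-table NULL)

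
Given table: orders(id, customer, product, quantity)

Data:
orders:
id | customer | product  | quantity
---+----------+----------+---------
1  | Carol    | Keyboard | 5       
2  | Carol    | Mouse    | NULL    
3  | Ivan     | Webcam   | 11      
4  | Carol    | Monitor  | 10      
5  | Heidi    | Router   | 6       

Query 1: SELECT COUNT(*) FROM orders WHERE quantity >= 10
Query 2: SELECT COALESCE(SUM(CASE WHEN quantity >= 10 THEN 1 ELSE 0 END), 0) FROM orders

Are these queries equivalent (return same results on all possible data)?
Yes, equivalent

Both queries return: [(2,)]

Reason: COUNT with WHERE vs conditional SUM (COALESCE handles empty-table NULL)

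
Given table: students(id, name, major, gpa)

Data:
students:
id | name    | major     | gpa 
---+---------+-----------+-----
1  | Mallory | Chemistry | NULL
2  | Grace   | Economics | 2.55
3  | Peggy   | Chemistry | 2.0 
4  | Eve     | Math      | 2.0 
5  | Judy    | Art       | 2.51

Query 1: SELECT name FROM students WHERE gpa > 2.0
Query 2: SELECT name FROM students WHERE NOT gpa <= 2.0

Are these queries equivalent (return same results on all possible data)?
Yes, equivalent

Both queries return: [('Grace',), ('Judy',)]

Reason: Both filter gpa > 2.0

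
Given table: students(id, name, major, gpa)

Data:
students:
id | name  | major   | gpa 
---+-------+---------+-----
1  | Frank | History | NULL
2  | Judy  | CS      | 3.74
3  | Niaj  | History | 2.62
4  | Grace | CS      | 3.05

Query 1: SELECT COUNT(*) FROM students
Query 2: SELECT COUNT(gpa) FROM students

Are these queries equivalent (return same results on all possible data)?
No, not equivalent

Query 1 returns: [(4,)]
Query 2 returns: [(3,)]

Reason: COUNT(*) includes NULLs, COUNT(column) excludes them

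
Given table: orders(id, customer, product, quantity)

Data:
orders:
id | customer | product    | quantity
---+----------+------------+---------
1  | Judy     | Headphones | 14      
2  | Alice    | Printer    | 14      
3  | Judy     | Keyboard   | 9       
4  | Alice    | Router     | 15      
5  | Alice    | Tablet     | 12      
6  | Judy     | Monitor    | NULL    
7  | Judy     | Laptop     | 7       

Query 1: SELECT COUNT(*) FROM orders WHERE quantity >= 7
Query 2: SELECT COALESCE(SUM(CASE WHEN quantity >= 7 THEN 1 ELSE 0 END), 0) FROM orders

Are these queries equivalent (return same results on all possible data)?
Yes, equivalent

Both queries return: [(6,)]

Reason: COUNT with WHERE vs conditional SUM (COALESCE handles empty-table NULL)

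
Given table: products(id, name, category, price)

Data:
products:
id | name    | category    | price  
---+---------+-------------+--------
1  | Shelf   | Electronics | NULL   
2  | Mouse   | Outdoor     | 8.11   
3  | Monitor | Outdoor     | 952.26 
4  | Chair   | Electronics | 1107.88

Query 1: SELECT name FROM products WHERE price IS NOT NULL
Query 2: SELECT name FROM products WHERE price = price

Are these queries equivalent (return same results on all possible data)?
Yes, equivalent

Both queries return: [('Chair',), ('Monitor',), ('Mouse',)]

Reason: IS NOT NULL vs self-equality (both exclude NULLs)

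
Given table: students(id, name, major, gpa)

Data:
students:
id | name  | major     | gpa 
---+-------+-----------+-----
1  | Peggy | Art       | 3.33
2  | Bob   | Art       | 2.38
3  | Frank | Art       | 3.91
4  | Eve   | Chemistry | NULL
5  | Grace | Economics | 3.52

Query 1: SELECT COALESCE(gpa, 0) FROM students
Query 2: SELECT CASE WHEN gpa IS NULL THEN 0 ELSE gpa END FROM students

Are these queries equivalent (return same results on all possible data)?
Yes, equivalent

Both queries return: [(0,), (2.38,), (3.33,), (3.52,), (3.91,)]

Reason: COALESCE vs CASE for NULL handling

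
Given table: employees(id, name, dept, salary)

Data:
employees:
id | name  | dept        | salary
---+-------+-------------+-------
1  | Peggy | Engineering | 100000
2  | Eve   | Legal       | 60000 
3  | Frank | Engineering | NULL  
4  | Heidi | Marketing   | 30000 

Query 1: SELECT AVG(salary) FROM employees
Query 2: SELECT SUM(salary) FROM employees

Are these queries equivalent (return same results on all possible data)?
No, not equivalent

Query 1 returns: [(63333.333333333336,)]
Query 2 returns: [(190000,)]

Reason: AVG vs SUM give different aggregate values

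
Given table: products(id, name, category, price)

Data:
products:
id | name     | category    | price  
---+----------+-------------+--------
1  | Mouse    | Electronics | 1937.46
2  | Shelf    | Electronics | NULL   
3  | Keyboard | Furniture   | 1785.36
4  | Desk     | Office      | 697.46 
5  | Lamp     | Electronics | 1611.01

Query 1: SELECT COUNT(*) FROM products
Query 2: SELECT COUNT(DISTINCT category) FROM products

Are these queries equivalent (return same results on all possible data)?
No, not equivalent

Query 1 returns: [(5,)]
Query 2 returns: [(3,)]

Reason: COUNT(*) counts rows, COUNT(DISTINCT category) counts unique categorys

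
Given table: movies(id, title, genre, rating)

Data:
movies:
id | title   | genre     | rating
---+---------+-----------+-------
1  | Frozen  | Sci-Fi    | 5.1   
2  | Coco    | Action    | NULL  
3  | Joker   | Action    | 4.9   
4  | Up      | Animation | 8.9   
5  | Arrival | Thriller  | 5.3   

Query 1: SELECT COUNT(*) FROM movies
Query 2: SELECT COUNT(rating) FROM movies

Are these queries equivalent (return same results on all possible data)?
No, not equivalent

Query 1 returns: [(5,)]
Query 2 returns: [(4,)]

Reason: COUNT(*) includes NULLs, COUNT(column) excludes them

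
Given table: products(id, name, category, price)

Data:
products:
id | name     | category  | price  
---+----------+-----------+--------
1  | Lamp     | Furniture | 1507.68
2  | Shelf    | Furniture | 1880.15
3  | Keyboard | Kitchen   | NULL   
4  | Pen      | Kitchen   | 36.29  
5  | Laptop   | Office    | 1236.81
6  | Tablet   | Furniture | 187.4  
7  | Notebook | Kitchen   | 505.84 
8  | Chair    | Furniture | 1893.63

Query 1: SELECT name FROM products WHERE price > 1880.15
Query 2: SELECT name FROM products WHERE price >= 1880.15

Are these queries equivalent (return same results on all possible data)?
No, not equivalent

Query 1 returns: [('Chair',)]
Query 2 returns: [('Shelf',), ('Chair',)]

Reason: > vs >= gives different results when price = 1880.15 exists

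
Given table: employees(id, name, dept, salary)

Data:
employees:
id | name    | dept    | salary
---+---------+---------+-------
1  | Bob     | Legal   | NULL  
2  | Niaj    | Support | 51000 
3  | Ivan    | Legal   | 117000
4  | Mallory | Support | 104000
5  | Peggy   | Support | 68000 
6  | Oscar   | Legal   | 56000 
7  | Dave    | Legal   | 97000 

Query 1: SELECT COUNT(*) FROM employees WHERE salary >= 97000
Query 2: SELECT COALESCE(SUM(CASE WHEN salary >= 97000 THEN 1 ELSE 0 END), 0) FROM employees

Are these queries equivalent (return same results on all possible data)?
Yes, equivalent

Both queries return: [(3,)]

Reason: COUNT with WHERE vs conditional SUM (COALESCE handles empty-table NULL)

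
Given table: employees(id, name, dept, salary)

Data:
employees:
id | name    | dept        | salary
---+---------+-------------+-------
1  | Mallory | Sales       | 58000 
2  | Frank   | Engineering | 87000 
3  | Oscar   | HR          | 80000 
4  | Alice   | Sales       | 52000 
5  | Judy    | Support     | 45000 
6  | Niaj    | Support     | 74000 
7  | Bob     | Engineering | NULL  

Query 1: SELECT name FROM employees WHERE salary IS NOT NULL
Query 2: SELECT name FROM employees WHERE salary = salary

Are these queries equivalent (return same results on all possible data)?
Yes, equivalent

Both queries return: [('Alice',), ('Frank',), ('Judy',), ('Mallory',), ('Niaj',), ('Oscar',)]

Reason: IS NOT NULL vs self-equality (both exclude NULLs)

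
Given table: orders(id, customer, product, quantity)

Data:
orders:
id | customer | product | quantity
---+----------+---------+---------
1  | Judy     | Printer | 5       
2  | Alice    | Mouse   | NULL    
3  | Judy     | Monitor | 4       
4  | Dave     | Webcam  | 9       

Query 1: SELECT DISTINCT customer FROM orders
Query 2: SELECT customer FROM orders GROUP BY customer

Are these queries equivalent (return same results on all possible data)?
Yes, equivalent

Both queries return: [('Alice',), ('Dave',), ('Judy',)]

Reason: Both get unique customers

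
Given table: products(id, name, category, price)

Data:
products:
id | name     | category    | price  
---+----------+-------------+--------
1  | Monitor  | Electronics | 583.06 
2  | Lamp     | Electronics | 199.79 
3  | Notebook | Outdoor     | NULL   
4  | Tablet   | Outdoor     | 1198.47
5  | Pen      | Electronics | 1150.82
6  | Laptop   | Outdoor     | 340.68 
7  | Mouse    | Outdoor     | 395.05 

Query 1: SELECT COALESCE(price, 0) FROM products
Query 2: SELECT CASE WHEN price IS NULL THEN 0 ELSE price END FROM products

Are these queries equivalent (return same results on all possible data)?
Yes, equivalent

Both queries return: [(0,), (199.79,), (340.68,), (395.05,), (583.06,), (1150.82,), (1198.47,)]

Reason: COALESCE vs CASE for NULL handling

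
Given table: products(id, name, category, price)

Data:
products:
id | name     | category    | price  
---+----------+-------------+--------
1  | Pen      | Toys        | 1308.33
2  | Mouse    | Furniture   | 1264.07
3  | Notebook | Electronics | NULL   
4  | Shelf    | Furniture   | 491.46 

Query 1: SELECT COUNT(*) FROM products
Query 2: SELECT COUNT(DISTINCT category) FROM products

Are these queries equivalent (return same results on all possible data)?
No, not equivalent

Query 1 returns: [(4,)]
Query 2 returns: [(3,)]

Reason: COUNT(*) counts rows, COUNT(DISTINCT category) counts unique categorys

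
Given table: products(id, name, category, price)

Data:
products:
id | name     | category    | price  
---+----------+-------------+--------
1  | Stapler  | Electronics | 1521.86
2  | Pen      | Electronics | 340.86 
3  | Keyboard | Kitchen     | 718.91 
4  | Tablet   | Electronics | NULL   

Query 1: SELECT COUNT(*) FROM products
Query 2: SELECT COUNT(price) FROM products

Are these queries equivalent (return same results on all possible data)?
No, not equivalent

Query 1 returns: [(4,)]
Query 2 returns: [(3,)]

Reason: COUNT(*) includes NULLs, COUNT(column) excludes them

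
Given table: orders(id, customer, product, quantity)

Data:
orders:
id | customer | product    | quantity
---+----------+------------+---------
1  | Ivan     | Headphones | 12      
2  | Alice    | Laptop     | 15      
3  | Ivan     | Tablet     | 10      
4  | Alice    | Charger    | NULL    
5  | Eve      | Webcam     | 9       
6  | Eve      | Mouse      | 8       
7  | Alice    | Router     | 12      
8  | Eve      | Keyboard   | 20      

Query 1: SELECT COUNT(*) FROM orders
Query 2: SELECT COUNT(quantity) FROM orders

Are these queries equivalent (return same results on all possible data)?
No, not equivalent

Query 1 returns: [(8,)]
Query 2 returns: [(7,)]

Reason: COUNT(*) includes NULLs, COUNT(column) excludes them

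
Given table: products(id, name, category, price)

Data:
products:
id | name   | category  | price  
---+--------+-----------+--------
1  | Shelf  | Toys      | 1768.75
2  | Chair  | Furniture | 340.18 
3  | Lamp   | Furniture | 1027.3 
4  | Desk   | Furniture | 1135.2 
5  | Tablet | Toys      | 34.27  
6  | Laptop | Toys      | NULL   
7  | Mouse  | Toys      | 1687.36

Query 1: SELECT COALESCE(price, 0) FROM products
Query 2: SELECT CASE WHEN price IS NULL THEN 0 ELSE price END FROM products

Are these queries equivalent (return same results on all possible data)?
Yes, equivalent

Both queries return: [(0,), (34.27,), (340.18,), (1027.3,), (1135.2,), (1687.36,), (1768.75,)]

Reason: COALESCE vs CASE for NULL handling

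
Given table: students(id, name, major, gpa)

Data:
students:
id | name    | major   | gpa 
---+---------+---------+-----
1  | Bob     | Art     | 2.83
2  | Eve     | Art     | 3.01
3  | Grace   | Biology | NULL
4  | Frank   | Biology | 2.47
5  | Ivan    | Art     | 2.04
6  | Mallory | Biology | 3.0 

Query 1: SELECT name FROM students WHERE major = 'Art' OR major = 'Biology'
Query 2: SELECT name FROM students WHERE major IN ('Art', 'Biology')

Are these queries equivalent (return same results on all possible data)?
Yes, equivalent

Both queries return: [('Bob',), ('Eve',), ('Frank',), ('Grace',), ('Ivan',), ('Mallory',)]

Reason: OR vs IN are equivalent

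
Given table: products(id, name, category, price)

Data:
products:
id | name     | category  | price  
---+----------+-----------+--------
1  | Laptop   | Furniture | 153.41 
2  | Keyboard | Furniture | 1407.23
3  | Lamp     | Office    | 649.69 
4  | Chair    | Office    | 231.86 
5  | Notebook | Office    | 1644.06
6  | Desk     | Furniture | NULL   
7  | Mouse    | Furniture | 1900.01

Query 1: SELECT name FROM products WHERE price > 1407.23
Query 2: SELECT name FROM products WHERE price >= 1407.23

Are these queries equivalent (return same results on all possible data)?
No, not equivalent

Query 1 returns: [('Notebook',), ('Mouse',)]
Query 2 returns: [('Keyboard',), ('Notebook',), ('Mouse',)]

Reason: > vs >= gives different results when price = 1407.23 exists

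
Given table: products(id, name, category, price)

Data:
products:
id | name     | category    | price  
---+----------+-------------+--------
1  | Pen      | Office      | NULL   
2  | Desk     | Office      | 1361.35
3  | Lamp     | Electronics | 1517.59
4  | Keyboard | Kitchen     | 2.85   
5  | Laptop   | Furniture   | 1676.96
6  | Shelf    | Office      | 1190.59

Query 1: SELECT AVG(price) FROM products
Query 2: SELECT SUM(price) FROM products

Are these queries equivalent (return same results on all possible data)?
No, not equivalent

Query 1 returns: [(1149.868,)]
Query 2 returns: [(5749.34,)]

Reason: AVG vs SUM give different aggregate values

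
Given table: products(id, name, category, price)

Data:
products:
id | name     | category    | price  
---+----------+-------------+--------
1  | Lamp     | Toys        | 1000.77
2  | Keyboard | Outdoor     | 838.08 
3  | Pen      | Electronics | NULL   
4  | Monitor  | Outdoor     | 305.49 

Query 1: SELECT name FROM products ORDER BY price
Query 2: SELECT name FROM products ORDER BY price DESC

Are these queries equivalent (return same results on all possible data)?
No, not equivalent

Query 1 returns: [('Pen',), ('Monitor',), ('Keyboard',), ('Lamp',)]
Query 2 returns: [('Lamp',), ('Keyboard',), ('Monitor',), ('Pen',)]

Reason: ASC vs DESC gives opposite ordering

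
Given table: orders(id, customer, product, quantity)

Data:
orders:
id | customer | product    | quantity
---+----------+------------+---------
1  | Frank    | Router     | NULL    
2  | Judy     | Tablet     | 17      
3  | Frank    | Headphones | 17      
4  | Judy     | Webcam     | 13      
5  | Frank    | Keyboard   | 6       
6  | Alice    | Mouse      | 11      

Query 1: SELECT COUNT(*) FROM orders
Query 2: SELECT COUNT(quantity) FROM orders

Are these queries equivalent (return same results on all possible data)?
No, not equivalent

Query 1 returns: [(6,)]
Query 2 returns: [(5,)]

Reason: COUNT(*) includes NULLs, COUNT(column) excludes them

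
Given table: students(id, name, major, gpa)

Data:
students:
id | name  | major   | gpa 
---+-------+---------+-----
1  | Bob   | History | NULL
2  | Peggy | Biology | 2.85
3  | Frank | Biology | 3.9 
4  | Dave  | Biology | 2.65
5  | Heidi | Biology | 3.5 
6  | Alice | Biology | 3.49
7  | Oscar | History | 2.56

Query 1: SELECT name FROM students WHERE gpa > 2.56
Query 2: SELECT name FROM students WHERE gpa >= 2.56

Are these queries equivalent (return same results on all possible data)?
No, not equivalent

Query 1 returns: [('Peggy',), ('Frank',), ('Dave',), ('Heidi',), ('Alice',)]
Query 2 returns: [('Peggy',), ('Frank',), ('Dave',), ('Heidi',), ('Alice',), ('Oscar',)]

Reason: > vs >= gives different results when gpa = 2.56 exists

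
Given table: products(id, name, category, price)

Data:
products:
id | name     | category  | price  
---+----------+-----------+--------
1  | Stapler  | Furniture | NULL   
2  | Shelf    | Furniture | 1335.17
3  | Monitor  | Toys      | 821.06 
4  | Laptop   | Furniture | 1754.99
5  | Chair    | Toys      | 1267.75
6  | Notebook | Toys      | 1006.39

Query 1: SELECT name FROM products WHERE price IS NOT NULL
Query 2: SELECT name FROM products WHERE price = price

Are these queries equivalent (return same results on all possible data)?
Yes, equivalent

Both queries return: [('Chair',), ('Laptop',), ('Monitor',), ('Notebook',), ('Shelf',)]

Reason: IS NOT NULL vs self-equality (both exclude NULLs)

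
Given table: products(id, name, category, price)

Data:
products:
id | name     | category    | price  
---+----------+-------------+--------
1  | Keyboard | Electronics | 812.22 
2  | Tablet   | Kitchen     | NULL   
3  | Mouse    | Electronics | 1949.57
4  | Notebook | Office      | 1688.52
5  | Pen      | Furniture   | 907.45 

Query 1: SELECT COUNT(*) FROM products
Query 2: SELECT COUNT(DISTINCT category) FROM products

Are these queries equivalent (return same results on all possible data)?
No, not equivalent

Query 1 returns: [(5,)]
Query 2 returns: [(4,)]

Reason: COUNT(*) counts rows, COUNT(DISTINCT category) counts unique categorys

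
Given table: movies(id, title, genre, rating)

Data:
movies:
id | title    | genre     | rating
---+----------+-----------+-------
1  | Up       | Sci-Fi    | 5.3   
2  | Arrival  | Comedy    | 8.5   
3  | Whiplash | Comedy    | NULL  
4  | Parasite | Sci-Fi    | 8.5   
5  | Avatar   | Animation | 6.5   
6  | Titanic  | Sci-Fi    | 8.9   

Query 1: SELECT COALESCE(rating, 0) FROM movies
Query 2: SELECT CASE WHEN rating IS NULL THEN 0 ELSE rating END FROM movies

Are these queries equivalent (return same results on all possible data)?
Yes, equivalent

Both queries return: [(0,), (5.3,), (6.5,), (8.5,), (8.5,), (8.9,)]

Reason: COALESCE vs CASE for NULL handling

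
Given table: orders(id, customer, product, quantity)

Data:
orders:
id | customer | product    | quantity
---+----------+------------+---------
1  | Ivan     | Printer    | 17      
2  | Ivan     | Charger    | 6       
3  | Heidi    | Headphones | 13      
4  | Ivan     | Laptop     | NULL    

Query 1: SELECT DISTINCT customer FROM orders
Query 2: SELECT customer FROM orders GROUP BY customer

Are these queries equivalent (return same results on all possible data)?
Yes, equivalent

Both queries return: [('Heidi',), ('Ivan',)]

Reason: Both get unique customers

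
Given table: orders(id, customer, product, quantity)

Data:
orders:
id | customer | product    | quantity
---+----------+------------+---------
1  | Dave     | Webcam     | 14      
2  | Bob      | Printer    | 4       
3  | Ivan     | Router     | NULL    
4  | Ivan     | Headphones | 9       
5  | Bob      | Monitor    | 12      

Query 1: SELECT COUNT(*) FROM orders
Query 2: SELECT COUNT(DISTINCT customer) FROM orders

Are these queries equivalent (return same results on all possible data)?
No, not equivalent

Query 1 returns: [(5,)]
Query 2 returns: [(3,)]

Reason: COUNT(*) counts rows, COUNT(DISTINCT customer) counts unique customers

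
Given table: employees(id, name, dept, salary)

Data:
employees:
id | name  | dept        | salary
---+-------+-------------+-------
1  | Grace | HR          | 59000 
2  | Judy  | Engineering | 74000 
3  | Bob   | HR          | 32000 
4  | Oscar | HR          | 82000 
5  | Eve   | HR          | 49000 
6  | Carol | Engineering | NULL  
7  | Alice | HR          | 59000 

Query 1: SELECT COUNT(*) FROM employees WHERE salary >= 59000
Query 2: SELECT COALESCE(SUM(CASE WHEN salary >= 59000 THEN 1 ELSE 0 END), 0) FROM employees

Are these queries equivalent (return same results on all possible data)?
Yes, equivalent

Both queries return: [(4,)]

Reason: COUNT with WHERE vs conditional SUM (COALESCE handles empty-table NULL)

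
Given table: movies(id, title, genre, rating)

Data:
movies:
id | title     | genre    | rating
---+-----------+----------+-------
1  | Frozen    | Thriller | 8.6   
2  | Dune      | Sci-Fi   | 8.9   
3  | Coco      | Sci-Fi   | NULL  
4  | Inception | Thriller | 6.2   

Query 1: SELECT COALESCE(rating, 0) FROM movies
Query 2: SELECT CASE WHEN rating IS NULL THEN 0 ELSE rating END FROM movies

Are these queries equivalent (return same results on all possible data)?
Yes, equivalent

Both queries return: [(0,), (6.2,), (8.6,), (8.9,)]

Reason: COALESCE vs CASE for NULL handling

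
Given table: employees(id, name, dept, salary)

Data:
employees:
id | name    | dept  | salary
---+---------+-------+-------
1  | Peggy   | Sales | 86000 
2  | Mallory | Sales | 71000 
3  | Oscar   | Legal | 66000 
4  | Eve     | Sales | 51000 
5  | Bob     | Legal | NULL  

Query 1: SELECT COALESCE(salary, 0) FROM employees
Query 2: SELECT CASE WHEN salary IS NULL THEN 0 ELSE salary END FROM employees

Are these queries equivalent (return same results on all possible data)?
Yes, equivalent

Both queries return: [(0,), (51000,), (66000,), (71000,), (86000,)]

Reason: COALESCE vs CASE for NULL handling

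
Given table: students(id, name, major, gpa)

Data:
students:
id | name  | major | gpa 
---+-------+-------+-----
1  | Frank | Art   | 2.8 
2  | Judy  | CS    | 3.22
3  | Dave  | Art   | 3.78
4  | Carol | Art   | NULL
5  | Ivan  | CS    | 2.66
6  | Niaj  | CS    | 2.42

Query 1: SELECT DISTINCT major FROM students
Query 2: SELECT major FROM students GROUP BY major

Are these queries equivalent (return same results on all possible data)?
Yes, equivalent

Both queries return: [('Art',), ('CS',)]

Reason: Both get unique majors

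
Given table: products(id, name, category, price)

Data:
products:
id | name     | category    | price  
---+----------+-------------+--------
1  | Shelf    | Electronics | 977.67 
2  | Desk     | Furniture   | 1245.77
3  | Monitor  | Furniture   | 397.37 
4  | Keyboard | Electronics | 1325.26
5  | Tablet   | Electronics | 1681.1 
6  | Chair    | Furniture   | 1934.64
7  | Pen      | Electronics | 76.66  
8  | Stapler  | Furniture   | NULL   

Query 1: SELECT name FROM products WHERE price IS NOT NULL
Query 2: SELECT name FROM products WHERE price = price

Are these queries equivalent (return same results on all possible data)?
Yes, equivalent

Both queries return: [('Chair',), ('Desk',), ('Keyboard',), ('Monitor',), ('Pen',), ('Shelf',), ('Tablet',)]

Reason: IS NOT NULL vs self-equality (both exclude NULLs)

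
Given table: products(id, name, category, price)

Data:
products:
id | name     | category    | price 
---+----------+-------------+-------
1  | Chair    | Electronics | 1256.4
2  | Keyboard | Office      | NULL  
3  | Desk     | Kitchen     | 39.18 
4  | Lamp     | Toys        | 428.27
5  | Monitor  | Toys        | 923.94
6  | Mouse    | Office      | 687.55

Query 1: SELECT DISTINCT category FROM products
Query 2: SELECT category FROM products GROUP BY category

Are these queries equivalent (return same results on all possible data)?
Yes, equivalent

Both queries return: [('Electronics',), ('Kitchen',), ('Office',), ('Toys',)]

Reason: Both get unique categorys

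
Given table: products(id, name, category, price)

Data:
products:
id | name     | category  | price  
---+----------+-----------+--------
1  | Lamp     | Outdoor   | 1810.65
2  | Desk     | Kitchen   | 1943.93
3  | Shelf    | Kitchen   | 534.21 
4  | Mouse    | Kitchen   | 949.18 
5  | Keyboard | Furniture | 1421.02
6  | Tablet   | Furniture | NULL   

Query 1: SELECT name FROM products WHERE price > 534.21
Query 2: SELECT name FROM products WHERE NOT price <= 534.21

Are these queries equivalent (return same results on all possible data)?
Yes, equivalent

Both queries return: [('Desk',), ('Keyboard',), ('Lamp',), ('Mouse',)]

Reason: Both filter price > 534.21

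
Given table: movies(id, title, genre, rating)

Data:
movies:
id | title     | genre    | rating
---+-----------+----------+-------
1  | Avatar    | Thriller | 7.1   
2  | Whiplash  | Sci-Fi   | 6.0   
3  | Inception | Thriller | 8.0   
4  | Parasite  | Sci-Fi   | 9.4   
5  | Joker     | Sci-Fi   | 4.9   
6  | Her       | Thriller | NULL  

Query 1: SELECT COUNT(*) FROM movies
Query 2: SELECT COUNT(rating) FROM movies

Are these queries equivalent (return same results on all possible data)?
No, not equivalent

Query 1 returns: [(6,)]
Query 2 returns: [(5,)]

Reason: COUNT(*) includes NULLs, COUNT(column) excludes them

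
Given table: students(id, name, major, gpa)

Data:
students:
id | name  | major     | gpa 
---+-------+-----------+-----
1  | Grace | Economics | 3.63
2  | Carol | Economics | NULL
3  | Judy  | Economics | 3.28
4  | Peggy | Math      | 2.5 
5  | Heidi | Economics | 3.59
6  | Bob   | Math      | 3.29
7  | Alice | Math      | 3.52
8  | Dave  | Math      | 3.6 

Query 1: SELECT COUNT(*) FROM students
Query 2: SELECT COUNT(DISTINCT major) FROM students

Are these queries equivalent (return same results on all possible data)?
No, not equivalent

Query 1 returns: [(8,)]
Query 2 returns: [(2,)]

Reason: COUNT(*) counts rows, COUNT(DISTINCT major) counts unique majors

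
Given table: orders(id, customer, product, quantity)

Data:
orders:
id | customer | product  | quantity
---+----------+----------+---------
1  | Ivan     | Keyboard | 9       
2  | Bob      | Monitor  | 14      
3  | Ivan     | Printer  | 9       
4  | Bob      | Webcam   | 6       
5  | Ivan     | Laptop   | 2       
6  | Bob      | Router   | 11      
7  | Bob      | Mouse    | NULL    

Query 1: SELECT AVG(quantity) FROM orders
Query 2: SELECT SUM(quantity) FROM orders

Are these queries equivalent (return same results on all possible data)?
No, not equivalent

Query 1 returns: [(8.5,)]
Query 2 returns: [(51,)]

Reason: AVG vs SUM give different aggregate values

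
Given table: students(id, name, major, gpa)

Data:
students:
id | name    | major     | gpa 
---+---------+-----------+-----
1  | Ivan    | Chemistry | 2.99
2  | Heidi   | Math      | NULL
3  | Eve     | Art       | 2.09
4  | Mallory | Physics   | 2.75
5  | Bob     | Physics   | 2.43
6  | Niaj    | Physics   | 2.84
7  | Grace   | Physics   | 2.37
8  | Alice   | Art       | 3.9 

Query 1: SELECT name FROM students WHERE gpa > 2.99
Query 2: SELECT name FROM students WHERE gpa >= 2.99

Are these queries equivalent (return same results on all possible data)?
No, not equivalent

Query 1 returns: [('Alice',)]
Query 2 returns: [('Ivan',), ('Alice',)]

Reason: > vs >= gives different results when gpa = 2.99 exists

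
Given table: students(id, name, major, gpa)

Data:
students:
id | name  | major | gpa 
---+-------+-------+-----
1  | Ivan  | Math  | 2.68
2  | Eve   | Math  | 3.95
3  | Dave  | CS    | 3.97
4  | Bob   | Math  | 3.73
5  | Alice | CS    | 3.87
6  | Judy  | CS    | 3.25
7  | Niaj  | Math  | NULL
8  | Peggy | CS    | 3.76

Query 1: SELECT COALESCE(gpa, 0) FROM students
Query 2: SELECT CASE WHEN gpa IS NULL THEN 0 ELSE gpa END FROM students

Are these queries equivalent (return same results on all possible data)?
Yes, equivalent

Both queries return: [(0,), (2.68,), (3.25,), (3.73,), (3.76,), (3.87,), (3.95,), (3.97,)]

Reason: COALESCE vs CASE for NULL handling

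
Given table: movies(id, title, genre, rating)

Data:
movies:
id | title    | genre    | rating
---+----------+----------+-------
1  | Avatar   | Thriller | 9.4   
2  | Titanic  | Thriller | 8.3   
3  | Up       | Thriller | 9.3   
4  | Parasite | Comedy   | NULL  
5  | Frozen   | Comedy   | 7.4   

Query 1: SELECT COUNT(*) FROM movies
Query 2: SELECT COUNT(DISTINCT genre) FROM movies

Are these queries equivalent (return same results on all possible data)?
No, not equivalent

Query 1 returns: [(5,)]
Query 2 returns: [(2,)]

Reason: COUNT(*) counts rows, COUNT(DISTINCT genre) counts unique genres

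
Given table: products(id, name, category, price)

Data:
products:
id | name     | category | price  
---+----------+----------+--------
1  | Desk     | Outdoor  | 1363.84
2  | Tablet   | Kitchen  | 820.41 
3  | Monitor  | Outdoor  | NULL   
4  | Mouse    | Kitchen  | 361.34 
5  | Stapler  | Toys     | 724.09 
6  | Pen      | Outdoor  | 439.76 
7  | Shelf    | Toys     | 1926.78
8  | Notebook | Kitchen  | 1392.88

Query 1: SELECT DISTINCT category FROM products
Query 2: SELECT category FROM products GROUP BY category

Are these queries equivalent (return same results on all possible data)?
Yes, equivalent

Both queries return: [('Kitchen',), ('Outdoor',), ('Toys',)]

Reason: Both get unique categorys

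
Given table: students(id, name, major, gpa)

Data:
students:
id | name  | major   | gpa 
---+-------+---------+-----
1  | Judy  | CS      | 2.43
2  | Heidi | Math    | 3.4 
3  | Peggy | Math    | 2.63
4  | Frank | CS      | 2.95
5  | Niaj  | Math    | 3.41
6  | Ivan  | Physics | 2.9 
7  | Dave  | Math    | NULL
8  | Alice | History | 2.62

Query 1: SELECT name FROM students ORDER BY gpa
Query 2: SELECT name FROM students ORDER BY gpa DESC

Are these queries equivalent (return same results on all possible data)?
No, not equivalent

Query 1 returns: [('Dave',), ('Judy',), ('Alice',), ('Peggy',), ('Ivan',), ('Frank',), ('Heidi',), ('Niaj',)]
Query 2 returns: [('Niaj',), ('Heidi',), ('Frank',), ('Ivan',), ('Peggy',), ('Alice',), ('Judy',), ('Dave',)]

Reason: ASC vs DESC gives opposite ordering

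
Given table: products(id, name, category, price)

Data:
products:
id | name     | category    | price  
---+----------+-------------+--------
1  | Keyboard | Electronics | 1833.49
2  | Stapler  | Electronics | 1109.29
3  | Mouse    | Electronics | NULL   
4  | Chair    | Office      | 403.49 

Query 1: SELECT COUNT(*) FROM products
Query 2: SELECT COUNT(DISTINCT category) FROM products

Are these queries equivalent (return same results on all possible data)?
No, not equivalent

Query 1 returns: [(4,)]
Query 2 returns: [(2,)]

Reason: COUNT(*) counts rows, COUNT(DISTINCT category) counts unique categorys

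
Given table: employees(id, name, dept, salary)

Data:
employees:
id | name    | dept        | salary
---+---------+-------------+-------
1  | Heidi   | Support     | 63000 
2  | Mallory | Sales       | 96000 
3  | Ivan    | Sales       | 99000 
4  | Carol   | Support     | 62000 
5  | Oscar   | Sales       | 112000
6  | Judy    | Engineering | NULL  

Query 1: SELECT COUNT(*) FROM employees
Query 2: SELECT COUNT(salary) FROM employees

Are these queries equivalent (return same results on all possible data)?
No, not equivalent

Query 1 returns: [(6,)]
Query 2 returns: [(5,)]

Reason: COUNT(*) includes NULLs, COUNT(column) excludes them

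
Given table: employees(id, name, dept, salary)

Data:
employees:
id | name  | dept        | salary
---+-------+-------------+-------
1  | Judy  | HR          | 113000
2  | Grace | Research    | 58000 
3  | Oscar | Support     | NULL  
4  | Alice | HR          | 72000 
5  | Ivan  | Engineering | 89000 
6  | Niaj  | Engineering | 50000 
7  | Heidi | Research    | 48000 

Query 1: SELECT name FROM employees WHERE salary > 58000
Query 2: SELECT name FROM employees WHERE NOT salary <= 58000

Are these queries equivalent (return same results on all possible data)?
Yes, equivalent

Both queries return: [('Alice',), ('Ivan',), ('Judy',)]

Reason: Both filter salary > 58000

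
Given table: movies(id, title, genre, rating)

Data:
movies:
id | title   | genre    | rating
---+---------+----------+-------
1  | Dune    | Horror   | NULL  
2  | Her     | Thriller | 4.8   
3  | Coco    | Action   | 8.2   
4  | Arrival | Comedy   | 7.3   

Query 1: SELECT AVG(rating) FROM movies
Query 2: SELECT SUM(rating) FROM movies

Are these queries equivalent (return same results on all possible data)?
No, not equivalent

Query 1 returns: [(6.766666666666666,)]
Query 2 returns: [(20.299999999999997,)]

Reason: AVG vs SUM give different aggregate values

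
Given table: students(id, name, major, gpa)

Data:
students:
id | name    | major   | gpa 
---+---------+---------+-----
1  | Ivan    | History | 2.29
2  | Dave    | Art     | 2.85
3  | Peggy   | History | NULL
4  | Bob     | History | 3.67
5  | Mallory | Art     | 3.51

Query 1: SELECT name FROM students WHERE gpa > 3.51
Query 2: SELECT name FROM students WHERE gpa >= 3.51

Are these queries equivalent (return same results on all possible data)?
No, not equivalent

Query 1 returns: [('Bob',)]
Query 2 returns: [('Bob',), ('Mallory',)]

Reason: > vs >= gives different results when gpa = 3.51 exists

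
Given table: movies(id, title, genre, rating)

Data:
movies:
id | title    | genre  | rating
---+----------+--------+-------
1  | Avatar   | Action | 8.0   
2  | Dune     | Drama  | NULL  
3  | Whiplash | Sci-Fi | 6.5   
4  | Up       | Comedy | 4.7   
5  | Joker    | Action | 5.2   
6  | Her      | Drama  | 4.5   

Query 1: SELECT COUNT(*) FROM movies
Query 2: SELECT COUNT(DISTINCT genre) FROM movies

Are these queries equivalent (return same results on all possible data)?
No, not equivalent

Query 1 returns: [(6,)]
Query 2 returns: [(4,)]

Reason: COUNT(*) counts rows, COUNT(DISTINCT genre) counts unique genres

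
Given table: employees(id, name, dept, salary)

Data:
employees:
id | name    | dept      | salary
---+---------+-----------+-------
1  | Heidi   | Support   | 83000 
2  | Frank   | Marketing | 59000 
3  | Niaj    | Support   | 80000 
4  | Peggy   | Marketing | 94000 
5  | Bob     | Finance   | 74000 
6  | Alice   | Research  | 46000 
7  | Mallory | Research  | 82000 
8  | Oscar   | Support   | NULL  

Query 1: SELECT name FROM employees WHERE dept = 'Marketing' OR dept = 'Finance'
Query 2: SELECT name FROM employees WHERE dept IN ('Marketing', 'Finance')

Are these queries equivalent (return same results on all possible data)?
Yes, equivalent

Both queries return: [('Bob',), ('Frank',), ('Peggy',)]

Reason: OR vs IN are equivalent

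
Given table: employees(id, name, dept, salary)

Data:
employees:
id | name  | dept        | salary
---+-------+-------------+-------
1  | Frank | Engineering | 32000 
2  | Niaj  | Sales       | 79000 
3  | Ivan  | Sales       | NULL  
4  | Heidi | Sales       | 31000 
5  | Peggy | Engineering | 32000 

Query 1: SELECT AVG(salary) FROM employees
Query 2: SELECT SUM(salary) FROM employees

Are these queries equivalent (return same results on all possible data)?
No, not equivalent

Query 1 returns: [(43500.0,)]
Query 2 returns: [(174000,)]

Reason: AVG vs SUM give different aggregate values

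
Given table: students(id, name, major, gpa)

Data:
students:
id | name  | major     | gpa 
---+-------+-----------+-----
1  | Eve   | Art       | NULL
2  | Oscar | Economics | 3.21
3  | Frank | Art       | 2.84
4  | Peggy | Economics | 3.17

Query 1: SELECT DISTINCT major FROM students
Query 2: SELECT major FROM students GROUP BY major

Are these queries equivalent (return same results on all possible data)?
Yes, equivalent

Both queries return: [('Art',), ('Economics',)]

Reason: Both get unique majors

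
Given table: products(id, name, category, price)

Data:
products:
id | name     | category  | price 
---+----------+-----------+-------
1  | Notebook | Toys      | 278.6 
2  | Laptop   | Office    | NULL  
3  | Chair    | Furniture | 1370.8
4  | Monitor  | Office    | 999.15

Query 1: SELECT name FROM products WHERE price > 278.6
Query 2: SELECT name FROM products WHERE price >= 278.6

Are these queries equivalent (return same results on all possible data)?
No, not equivalent

Query 1 returns: [('Chair',), ('Monitor',)]
Query 2 returns: [('Notebook',), ('Chair',), ('Monitor',)]

Reason: > vs >= gives different results when price = 278.6 exists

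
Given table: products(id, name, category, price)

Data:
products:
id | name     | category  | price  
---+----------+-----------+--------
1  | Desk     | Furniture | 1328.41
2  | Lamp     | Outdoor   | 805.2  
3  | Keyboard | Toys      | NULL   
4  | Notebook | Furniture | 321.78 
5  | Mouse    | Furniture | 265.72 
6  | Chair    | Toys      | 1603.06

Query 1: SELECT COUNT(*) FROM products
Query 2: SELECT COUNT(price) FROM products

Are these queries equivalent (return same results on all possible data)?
No, not equivalent

Query 1 returns: [(6,)]
Query 2 returns: [(5,)]

Reason: COUNT(*) includes NULLs, COUNT(column) excludes them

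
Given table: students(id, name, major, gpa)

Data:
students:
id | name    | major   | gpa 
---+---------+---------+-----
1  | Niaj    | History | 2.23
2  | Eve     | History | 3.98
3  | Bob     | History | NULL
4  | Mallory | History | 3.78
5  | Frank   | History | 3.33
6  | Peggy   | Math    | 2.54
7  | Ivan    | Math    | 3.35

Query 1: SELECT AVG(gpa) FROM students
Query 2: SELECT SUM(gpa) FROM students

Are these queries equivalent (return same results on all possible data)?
No, not equivalent

Query 1 returns: [(3.2016666666666667,)]
Query 2 returns: [(19.21,)]

Reason: AVG vs SUM give different aggregate values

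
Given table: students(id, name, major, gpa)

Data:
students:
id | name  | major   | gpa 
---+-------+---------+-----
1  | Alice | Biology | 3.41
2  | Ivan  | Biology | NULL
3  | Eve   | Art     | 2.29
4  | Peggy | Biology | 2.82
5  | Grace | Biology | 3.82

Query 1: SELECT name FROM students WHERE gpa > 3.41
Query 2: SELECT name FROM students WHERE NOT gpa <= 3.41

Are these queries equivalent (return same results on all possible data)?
Yes, equivalent

Both queries return: [('Grace',)]

Reason: Both filter gpa > 3.41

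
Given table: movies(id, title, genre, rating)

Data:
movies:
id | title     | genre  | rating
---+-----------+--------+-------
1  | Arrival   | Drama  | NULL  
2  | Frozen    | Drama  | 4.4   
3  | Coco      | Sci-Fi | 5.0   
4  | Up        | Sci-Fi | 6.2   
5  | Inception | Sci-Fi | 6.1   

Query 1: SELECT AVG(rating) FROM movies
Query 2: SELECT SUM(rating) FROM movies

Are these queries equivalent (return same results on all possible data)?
No, not equivalent

Query 1 returns: [(5.425,)]
Query 2 returns: [(21.7,)]

Reason: AVG vs SUM give different aggregate values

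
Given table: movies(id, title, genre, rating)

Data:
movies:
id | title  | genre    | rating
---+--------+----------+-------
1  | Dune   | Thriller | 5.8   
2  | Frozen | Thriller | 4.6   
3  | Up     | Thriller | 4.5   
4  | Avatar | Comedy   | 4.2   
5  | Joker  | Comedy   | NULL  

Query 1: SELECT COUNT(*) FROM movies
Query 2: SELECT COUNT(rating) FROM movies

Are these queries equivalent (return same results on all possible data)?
No, not equivalent

Query 1 returns: [(5,)]
Query 2 returns: [(4,)]

Reason: COUNT(*) includes NULLs, COUNT(column) excludes them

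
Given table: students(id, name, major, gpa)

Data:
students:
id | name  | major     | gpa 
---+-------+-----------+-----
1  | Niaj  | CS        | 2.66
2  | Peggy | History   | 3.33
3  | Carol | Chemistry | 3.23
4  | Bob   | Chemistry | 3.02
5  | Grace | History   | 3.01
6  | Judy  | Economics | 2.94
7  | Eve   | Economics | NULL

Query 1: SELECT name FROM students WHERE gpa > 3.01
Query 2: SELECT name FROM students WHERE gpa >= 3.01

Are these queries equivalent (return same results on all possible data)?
No, not equivalent

Query 1 returns: [('Peggy',), ('Carol',), ('Bob',)]
Query 2 returns: [('Peggy',), ('Carol',), ('Bob',), ('Grace',)]

Reason: > vs >= gives different results when gpa = 3.01 exists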